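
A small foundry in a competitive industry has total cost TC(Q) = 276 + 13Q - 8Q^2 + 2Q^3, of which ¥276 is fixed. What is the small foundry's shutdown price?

The shutdown price is the minimum of AVC. VC = 13Q - 8Q^2 + 2Q^3, so AVC = 13 - 8Q + 2Q^2.
At the minimum of AVC, MC = AVC. MC = 13 - 16Q + 6Q^2; setting MC = AVC gives 4Q^2 - 8Q = 0, so Q = 2. min AVC = 5.
For P < ¥5 the firm produces nothing.

¥5 per unit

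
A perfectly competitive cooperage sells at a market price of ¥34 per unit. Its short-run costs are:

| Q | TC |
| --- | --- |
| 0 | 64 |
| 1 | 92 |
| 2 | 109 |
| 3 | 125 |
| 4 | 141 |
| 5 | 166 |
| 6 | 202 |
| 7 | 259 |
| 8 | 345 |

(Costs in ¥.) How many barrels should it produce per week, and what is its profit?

Q = 5; profit = ¥4

Compute π = P·Q − TC at each output: Q=0: -64; Q=1: -58; Q=2: -41; Q=3: -23; Q=4: -5; Q=5: 4; Q=6: 2; Q=7: -21; Q=8: -73.
Profit is maximized at Q = 5. AVC there is 102/5 = ¥20.40 ≤ P, so producing beats shutting down (which would give -¥64).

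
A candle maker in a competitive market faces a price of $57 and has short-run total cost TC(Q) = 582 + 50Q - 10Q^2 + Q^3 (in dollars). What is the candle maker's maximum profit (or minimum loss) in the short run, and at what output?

Profit = -$386 at Q = 7

AVC = 50 - 10Q + Q^2; min AVC = $25 at Q = 5. Since P = $57 ≥ min AVC, the firm produces.
With MC = 50 - 20Q + 3Q^2, P = MC on the upward-sloping part at Q* = 7.
TR = 57·7 = 399. TC = 582 + 203 = 785. Profit = 399 − 785 = -$386.
By producing, the firm covers all variable cost plus $196 of fixed cost; shutting down would lose the full $582.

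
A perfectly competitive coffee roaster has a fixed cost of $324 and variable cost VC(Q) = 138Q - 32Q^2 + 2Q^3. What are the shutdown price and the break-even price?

Shutdown price = min AVC. AVC = 138 - 32Q + 2Q^2, with vertex at Q = 8 and minimum $10.
ATC = 324/Q + 138 - 32Q + 2Q^2. Setting dATC/dQ = −324/Q^2 − 32 + 4Q = 0 gives Q = 9 (since 4·9^3 − 32·9^2 = 324).
min ATC = 324/9 + 138 − 32·9 + 2·9^2 = $48. That is the break-even price.
Between these two prices the firm operates at a loss; above $48 it earns a profit.

Shutdown price = $10; break-even price = $48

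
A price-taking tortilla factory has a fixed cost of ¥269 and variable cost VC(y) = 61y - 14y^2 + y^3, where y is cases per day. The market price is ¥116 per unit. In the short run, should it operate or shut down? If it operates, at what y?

Produce at y = 11

From TC, MC = TC'(y) = 61 - 28y + 3y^2 and AVC = VC/y = 61 - 14y + y^2.
AVC hits its minimum where MC = AVC, at y = 7, giving min AVC = 61 - 14·7 + 7^2 = ¥12.
Because ¥116 ≥ ¥12, revenue can cover variable cost; the firm operates.
Set P = MC: 116 = 61 - 28y + 3y^2 → -55 - 28y + 3y^2 = 0. The roots are y = -5/3 and y = 11; the profit-maximizing output is on the rising part of MC, so y* = 11.
Check: AVC at y = 11 is ¥28 ≤ P, so revenue covers variable cost.
Profit = P·y − TC = 116·11 − 577 = ¥699.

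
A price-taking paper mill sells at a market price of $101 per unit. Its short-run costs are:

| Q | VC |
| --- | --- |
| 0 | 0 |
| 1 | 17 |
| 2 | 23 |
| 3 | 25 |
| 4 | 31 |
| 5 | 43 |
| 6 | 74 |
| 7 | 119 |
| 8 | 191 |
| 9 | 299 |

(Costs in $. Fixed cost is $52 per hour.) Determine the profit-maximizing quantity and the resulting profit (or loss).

Tabulate TR − TC: Q=0: -52; Q=1: 32; Q=2: 127; Q=3: 226; Q=4: 321; Q=5: 410; Q=6: 480; Q=7: 536; Q=8: 565; Q=9: 558.
Profit is maximized at Q = 8. AVC there is 191/8 = $23.88 ≤ P, so producing beats shutting down (which would give -$52).

Q = 8; profit = $565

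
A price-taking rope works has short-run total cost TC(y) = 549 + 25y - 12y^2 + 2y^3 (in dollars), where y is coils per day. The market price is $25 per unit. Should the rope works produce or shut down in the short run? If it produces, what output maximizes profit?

Variable cost is VC = 25y - 12y^2 + 2y^3, so AVC = VC/y = 25 - 12y + 2y^2 and MC = dTC/dy = 25 - 24y + 6y^2.
The AVC parabola has its vertex at y = 12/4 = 3, where AVC = 25 - 12·3 + 2·3^2 = $7.
P = $25 exceeds min AVC = $7, so the firm stays open.
P = MC gives -24y + 6y^2 = 0, with roots 0 and 4. Take the larger (rising MC): y* = 4.
Check: AVC at y = 4 is $9 ≤ P, so revenue covers variable cost.
Profit = P·y − TC = 25·4 − 585 = -$485, a loss, but smaller than the $549 fixed cost the firm would lose by shutting down.

Produce at y = 4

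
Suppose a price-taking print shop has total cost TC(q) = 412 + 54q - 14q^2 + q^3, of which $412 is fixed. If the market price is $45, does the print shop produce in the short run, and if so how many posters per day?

Strip out fixed cost: VC = 54q - 14q^2 + q^3. Then AVC = 54 - 14q + q^2 and MC = 54 - 28q + 3q^2.
The AVC parabola has its vertex at q = 14/2 = 7, where AVC = 54 - 14·7 + 7^2 = $5.
Since P = $45 ≥ min AVC = $5, price covers variable cost and the firm should produce.
P = MC gives 9 - 28q + 3q^2 = 0, with roots 1/3 and 9. Take the larger (rising MC): q* = 9.
Check: AVC at q = 9 is $9 ≤ P, so revenue covers variable cost.
Profit = P·q − TC = 45·9 − 493 = -$88, a loss, but smaller than the $412 fixed cost the firm would lose by shutting down.

Produce at q = 9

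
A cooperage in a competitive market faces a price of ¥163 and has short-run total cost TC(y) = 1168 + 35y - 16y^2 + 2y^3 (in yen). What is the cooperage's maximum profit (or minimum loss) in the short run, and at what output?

AVC = 35 - 16y + 2y^2 has its minimum ¥3 at y = 4; price ¥163 clears that bar, so the firm operates.
With MC = 35 - 32y + 6y^2, P = MC on the upward-sloping part at y* = 8.
TR = 163·8 = 1304. TC = 1168 + 280 = 1448. Profit = 1304 − 1448 = -¥144.
Shutting down would mean losing the fixed cost of ¥1168, so operating at a loss of ¥144 is better by ¥1024.

Profit = -¥144 at y = 8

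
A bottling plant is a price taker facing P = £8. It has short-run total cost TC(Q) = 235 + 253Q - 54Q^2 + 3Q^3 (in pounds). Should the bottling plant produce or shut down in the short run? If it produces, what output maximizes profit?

Variable cost is VC = 253Q - 54Q^2 + 3Q^3, so AVC = VC/Q = 253 - 54Q + 3Q^2 and MC = dTC/dQ = 253 - 108Q + 9Q^2.
AVC is minimized where dAVC/dQ = -54 + 6Q = 0, at Q = 9; min AVC = 253 - 54·9 + 3·9^2 = £10.
P = £8 lies below min AVC = £10; no output level covers variable cost.
Best response: produce nothing and absorb the £235 fixed cost.

Shut down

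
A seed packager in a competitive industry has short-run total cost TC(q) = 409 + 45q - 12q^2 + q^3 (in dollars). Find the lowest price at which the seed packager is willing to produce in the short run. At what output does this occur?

The shutdown price is the minimum of AVC. VC = 45q - 12q^2 + q^3, so AVC = 45 - 12q + q^2.
dAVC/dq = -12 + 2q = 0 gives q = 6. min AVC = 45 - 12·6 + 6^2 = 9.
The firm shuts down for any P below $9.

$9 per unit, at q = 6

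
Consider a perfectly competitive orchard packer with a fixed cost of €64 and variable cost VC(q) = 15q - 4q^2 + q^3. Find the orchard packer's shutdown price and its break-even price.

AVC = 15 - 4q + q^2; minimized at q = 2, giving min AVC = €11. That is the shutdown price.
ATC = 64/q + 15 - 4q + q^2. Setting dATC/dq = −64/q^2 − 4 + 2q = 0 gives q = 4 (since 2·4^3 − 4·4^2 = 64).
min ATC = 64/4 + 15 − 4·4 + 4^2 = €31. That is the break-even price.
Between these two prices the firm operates at a loss; above €31 it earns a profit.

Shutdown price = €11; break-even price = €31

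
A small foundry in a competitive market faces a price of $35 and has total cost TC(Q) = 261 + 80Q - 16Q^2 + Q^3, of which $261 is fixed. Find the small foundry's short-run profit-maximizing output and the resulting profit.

AVC = 80 - 16Q + Q^2; min AVC = $16 at Q = 8. Since P = $35 ≥ min AVC, the firm produces.
MC = 80 - 32Q + 3Q^2. Setting P = MC and taking the root on the rising branch gives Q* = 9.
TR = 35·9 = 315. TC = 261 + 153 = 414. Profit = 315 − 414 = -$99.
Shutting down would mean losing the fixed cost of $261, so operating at a loss of $99 is better by $162.

Profit = -$99 at Q = 9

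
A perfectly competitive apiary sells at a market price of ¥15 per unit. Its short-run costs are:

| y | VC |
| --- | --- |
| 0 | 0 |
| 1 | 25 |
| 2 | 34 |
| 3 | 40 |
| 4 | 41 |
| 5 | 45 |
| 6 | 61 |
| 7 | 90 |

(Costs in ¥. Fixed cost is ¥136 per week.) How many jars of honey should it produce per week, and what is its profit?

Compute π = P·y − TC at each output: y=0: -136; y=1: -146; y=2: -140; y=3: -131; y=4: -117; y=5: -106; y=6: -107; y=7: -121.
Profit is maximized at y = 5. AVC there is 45/5 = ¥9 ≤ P, so producing beats shutting down (which would give -¥136).

y = 5; profit = -¥106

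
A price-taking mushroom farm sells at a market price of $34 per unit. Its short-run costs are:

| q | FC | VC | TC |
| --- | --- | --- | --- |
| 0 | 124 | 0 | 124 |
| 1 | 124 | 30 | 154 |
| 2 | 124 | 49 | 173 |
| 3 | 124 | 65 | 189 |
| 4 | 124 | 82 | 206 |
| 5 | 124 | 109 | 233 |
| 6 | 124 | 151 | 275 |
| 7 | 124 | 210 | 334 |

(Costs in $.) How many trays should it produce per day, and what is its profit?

Tabulate TR − TC: q=0: -124; q=1: -120; q=2: -105; q=3: -87; q=4: -70; q=5: -63; q=6: -71; q=7: -96.
Profit is maximized at q = 5. AVC there is 109/5 = $21.80 ≤ P, so producing beats shutting down (which would give -$124).

q = 5; profit = -$63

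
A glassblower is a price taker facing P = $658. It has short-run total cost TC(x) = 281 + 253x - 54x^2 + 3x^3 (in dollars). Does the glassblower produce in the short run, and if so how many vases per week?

Produce at x = 15

Variable cost is VC = 253x - 54x^2 + 3x^3, so AVC = VC/x = 253 - 54x + 3x^2 and MC = dTC/dx = 253 - 108x + 9x^2.
AVC is minimized where dAVC/dx = -54 + 6x = 0, at x = 9; min AVC = 253 - 54·9 + 3·9^2 = $10.
Since P = $658 ≥ min AVC = $10, price covers variable cost and the firm should produce.
Solving P = MC: -405 - 108x + 9x^2 = 0 ⇒ x = -3 or 15. On the upward-sloping branch, x* = 15.
Check: AVC at x = 15 is $118 ≤ P, so revenue covers variable cost.
Profit = P·x − TC = 658·15 − 2051 = $7819.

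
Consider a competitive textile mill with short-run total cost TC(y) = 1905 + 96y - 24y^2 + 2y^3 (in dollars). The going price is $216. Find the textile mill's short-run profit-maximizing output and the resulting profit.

AVC = 96 - 24y + 2y^2 has its minimum $24 at y = 6; price $216 clears that bar, so the firm operates.
With MC = 96 - 48y + 6y^2, P = MC on the upward-sloping part at y* = 10.
TR = 216·10 = 2160. TC = 1905 + 560 = 2465. Profit = 2160 − 2465 = -$305.
Shutting down would mean losing the fixed cost of $1905, so operating at a loss of $305 is better by $1600.

Profit = -$305 at y = 10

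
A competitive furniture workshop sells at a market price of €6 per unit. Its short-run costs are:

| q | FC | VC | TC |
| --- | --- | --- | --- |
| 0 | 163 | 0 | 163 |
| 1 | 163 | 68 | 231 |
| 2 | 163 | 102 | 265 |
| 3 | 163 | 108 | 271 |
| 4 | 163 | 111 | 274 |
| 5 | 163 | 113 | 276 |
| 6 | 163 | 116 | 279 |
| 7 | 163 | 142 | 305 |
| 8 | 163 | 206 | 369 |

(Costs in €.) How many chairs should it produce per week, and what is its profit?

q = 0 (shut down); profit = -€163

Profit at each row (π = 6q − TC): q=0: -163; q=1: -225; q=2: -253; q=3: -253; q=4: -250; q=5: -246; q=6: -243; q=7: -263; q=8: -321.
Profit is highest at q = 0. Equivalently, the lowest AVC in the table is 116/6 ≈ €19.33 at q = 6, and P = €6 falls below it — price never covers variable cost, so the firm shuts down and loses only its fixed cost.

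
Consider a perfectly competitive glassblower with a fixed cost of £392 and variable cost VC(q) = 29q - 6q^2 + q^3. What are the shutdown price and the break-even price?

Shutdown price = £20; break-even price = £92

Shutdown price = min AVC. AVC = 29 - 6q + q^2, with vertex at q = 3 and minimum £20.
ATC = 392/q + 29 - 6q + q^2. Setting dATC/dq = −392/q^2 − 6 + 2q = 0 gives q = 7 (since 2·7^3 − 6·7^2 = 392).
min ATC = 392/7 + 29 − 6·7 + 7^2 = £92. That is the break-even price.
Between these two prices the firm operates at a loss; above £92 it earns a profit.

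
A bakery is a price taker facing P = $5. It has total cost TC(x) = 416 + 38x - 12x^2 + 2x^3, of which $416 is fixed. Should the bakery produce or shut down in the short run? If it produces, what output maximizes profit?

Shut down

Variable cost is VC = 38x - 12x^2 + 2x^3, so AVC = VC/x = 38 - 12x + 2x^2 and MC = dTC/dx = 38 - 24x + 6x^2.
AVC is minimized where dAVC/dx = -12 + 4x = 0, at x = 3; min AVC = 38 - 12·3 + 2·3^2 = $20.
P = $5 lies below min AVC = $20; no output level covers variable cost.
Shutting down limits the loss to fixed cost, $416.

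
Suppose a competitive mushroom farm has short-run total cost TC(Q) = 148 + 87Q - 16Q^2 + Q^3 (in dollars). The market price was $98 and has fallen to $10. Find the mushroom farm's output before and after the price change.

AVC = 87 - 16Q + Q^2, minimized at Q = 8 where min AVC = $23. MC = 87 - 32Q + 3Q^2.
At P = $98 ≥ min AVC, set P = MC on the rising branch: Q = 11.
At P = $10 < min AVC = $23, price no longer covers variable cost at any output, so the firm shuts down: Q = 0.

Output falls from 11 to 0 (the firm shuts down)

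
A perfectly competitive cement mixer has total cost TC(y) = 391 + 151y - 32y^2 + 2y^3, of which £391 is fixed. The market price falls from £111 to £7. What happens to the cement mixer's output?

MC = 151 - 64y + 6y^2; the shutdown threshold is min AVC = £23 (at y = 8).
At P = £111 ≥ min AVC, set P = MC on the rising branch: y = 10.
At P = £7 < min AVC = £23, price no longer covers variable cost at any output, so the firm shuts down: y = 0.

Output falls from 10 to 0 (the firm shuts down)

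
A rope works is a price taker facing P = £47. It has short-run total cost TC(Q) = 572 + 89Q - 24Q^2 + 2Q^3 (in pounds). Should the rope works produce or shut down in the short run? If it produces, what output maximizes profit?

Produce at Q = 7

Strip out fixed cost: VC = 89Q - 24Q^2 + 2Q^3. Then AVC = 89 - 24Q + 2Q^2 and MC = 89 - 48Q + 6Q^2.
AVC is minimized where dAVC/dQ = -24 + 4Q = 0, at Q = 6; min AVC = 89 - 24·6 + 2·6^2 = £17.
Since P = £47 ≥ min AVC = £17, price covers variable cost and the firm should produce.
Set P = MC: 47 = 89 - 48Q + 6Q^2 → 42 - 48Q + 6Q^2 = 0. The roots are Q = 1 and Q = 7; the profit-maximizing output is on the rising part of MC, so Q* = 7.
Check: AVC at Q = 7 is £19 ≤ P, so revenue covers variable cost.
Profit = P·Q − TC = 47·7 − 705 = -£376, a loss, but smaller than the £572 fixed cost the firm would lose by shutting down.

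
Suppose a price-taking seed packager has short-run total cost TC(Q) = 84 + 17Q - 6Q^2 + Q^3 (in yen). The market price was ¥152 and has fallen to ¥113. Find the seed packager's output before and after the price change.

MC = 17 - 12Q + 3Q^2; the shutdown threshold is min AVC = ¥8 (at Q = 3).
At P = ¥152 ≥ min AVC, set P = MC on the rising branch: Q = 9.
At P = ¥113 ≥ min AVC, set P = MC: Q = 8. The firm stays open but cuts output.

Output falls from 9 to 8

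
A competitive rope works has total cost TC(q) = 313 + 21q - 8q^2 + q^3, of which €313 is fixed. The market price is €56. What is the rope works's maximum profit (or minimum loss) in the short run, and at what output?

Profit = -€19 at q = 7

AVC = 21 - 8q + q^2 has its minimum €5 at q = 4; price €56 clears that bar, so the firm operates.
MC = 21 - 16q + 3q^2. Setting P = MC and taking the root on the rising branch gives q* = 7.
TR = 56·7 = 392. TC = 313 + 98 = 411. Profit = 392 − 411 = -€19.
By producing, the firm covers all variable cost plus €294 of fixed cost; shutting down would lose the full €313.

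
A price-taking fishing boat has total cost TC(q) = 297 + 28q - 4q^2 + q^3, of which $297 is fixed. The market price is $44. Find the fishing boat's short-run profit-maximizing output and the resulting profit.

AVC = 28 - 4q + q^2; min AVC = $24 at q = 2. Since P = $44 ≥ min AVC, the firm produces.
With MC = 28 - 8q + 3q^2, P = MC on the upward-sloping part at q* = 4.
TR = 44·4 = 176. TC = 297 + 112 = 409. Profit = 176 − 409 = -$233.
By producing, the firm covers all variable cost plus $64 of fixed cost; shutting down would lose the full $297.

Profit = -$233 at q = 4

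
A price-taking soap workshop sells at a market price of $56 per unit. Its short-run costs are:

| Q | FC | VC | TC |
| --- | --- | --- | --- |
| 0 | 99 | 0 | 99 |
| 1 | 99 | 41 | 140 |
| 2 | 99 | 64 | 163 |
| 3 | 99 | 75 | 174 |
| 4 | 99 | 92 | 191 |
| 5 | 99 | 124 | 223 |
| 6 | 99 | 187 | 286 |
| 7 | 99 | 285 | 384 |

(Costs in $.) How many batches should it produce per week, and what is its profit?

Q = 5; profit = $57

Compute π = P·Q − TC at each output: Q=0: -99; Q=1: -84; Q=2: -51; Q=3: -6; Q=4: 33; Q=5: 57; Q=6: 50; Q=7: 8.
Profit is maximized at Q = 5. AVC there is 124/5 = $24.80 ≤ P, so producing beats shutting down (which would give -$99).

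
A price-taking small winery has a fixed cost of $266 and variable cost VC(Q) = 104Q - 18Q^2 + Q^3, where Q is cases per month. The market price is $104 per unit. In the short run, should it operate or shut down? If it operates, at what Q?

Produce at Q = 12

Strip out fixed cost: VC = 104Q - 18Q^2 + Q^3. Then AVC = 104 - 18Q + Q^2 and MC = 104 - 36Q + 3Q^2.
The AVC parabola has its vertex at Q = 18/2 = 9, where AVC = 104 - 18·9 + 9^2 = $23.
Because $104 ≥ $23, revenue can cover variable cost; the firm operates.
Solving P = MC: -36Q + 3Q^2 = 0 ⇒ Q = 0 or 12. On the upward-sloping branch, Q* = 12.
Check: AVC at Q = 12 is $32 ≤ P, so revenue covers variable cost.
Profit = P·Q − TC = 104·12 − 650 = $598.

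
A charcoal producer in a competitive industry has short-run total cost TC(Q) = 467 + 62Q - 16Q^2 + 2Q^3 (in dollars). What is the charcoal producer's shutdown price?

$30 per unit

The shutdown price is the minimum of AVC. VC = 62Q - 16Q^2 + 2Q^3, so AVC = 62 - 16Q + 2Q^2.
dAVC/dQ = -16 + 4Q = 0 gives Q = 4. min AVC = 62 - 16·4 + 2·4^2 = 30.
For P < $30 the firm produces nothing.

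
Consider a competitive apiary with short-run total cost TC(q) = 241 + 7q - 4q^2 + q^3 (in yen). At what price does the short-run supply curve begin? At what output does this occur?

¥3 per unit, at q = 2

The shutdown price is the minimum of AVC. VC = 7q - 4q^2 + q^3, so AVC = 7 - 4q + q^2.
dAVC/dq = -4 + 2q = 0 gives q = 2. min AVC = 7 - 4·2 + 2^2 = 3.
The firm shuts down for any P below ¥3.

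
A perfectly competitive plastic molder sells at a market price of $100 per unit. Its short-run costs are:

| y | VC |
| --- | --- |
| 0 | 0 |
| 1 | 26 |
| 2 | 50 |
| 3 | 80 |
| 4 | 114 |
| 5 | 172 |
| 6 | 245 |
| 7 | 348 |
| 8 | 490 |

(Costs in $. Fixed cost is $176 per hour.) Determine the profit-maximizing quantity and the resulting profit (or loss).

Compute π = P·y − TC at each output: y=0: -176; y=1: -102; y=2: -26; y=3: 44; y=4: 110; y=5: 152; y=6: 179; y=7: 176; y=8: 134.
Profit is maximized at y = 6. AVC there is 245/6 = $40.83 ≤ P, so producing beats shutting down (which would give -$176).

y = 6; profit = $179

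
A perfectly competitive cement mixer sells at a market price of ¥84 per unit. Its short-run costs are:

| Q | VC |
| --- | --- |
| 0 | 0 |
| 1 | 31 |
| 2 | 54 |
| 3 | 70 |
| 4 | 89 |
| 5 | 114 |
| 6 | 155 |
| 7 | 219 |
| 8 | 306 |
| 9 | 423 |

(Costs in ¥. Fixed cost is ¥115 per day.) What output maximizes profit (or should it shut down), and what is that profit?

Q = 7; profit = ¥254

Compute π = P·Q − TC at each output: Q=0: -115; Q=1: -62; Q=2: -1; Q=3: 67; Q=4: 132; Q=5: 191; Q=6: 234; Q=7: 254; Q=8: 251; Q=9: 218.
Profit is maximized at Q = 7. AVC there is 219/7 = ¥31.29 ≤ P, so producing beats shutting down (which would give -¥115).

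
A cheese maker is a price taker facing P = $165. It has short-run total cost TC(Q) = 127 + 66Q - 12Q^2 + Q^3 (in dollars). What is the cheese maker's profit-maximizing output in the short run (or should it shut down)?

Strip out fixed cost: VC = 66Q - 12Q^2 + Q^3. Then AVC = 66 - 12Q + Q^2 and MC = 66 - 24Q + 3Q^2.
The AVC parabola has its vertex at Q = 12/2 = 6, where AVC = 66 - 12·6 + 6^2 = $30.
P = $165 exceeds min AVC = $30, so the firm stays open.
Solving P = MC: -99 - 24Q + 3Q^2 = 0 ⇒ Q = -3 or 11. On the upward-sloping branch, Q* = 11.
Check: AVC at Q = 11 is $55 ≤ P, so revenue covers variable cost.
Profit = P·Q − TC = 165·11 − 732 = $1083.

Produce at Q = 11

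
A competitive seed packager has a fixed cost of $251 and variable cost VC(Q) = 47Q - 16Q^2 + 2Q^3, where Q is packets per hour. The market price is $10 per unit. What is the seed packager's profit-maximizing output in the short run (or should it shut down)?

Shut down

Variable cost is VC = 47Q - 16Q^2 + 2Q^3, so AVC = VC/Q = 47 - 16Q + 2Q^2 and MC = dTC/dQ = 47 - 32Q + 6Q^2.
The AVC parabola has its vertex at Q = 16/4 = 4, where AVC = 47 - 16·4 + 2·4^2 = $15.
P = $10 lies below min AVC = $15; no output level covers variable cost.
The firm minimizes its loss by shutting down and losing only its fixed cost of $251.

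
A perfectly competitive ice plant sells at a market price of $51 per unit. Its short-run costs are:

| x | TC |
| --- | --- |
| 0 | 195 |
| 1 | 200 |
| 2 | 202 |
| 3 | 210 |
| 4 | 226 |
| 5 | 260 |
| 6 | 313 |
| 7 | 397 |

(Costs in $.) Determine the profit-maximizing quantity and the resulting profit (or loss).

x = 5; profit = -$5

Profit at each row (π = 51x − TC): x=0: -195; x=1: -149; x=2: -100; x=3: -57; x=4: -22; x=5: -5; x=6: -7; x=7: -40.
Profit is maximized at x = 5. AVC there is 65/5 = $13 ≤ P, so producing beats shutting down (which would give -$195).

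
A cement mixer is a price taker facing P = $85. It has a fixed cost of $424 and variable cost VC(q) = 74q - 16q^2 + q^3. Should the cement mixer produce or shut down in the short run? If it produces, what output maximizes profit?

Produce at q = 11

From TC, MC = TC'(q) = 74 - 32q + 3q^2 and AVC = VC/q = 74 - 16q + q^2.
The AVC parabola has its vertex at q = 16/2 = 8, where AVC = 74 - 16·8 + 8^2 = $10.
P = $85 exceeds min AVC = $10, so the firm stays open.
P = MC gives -11 - 32q + 3q^2 = 0, with roots -1/3 and 11. Take the larger (rising MC): q* = 11.
Check: AVC at q = 11 is $19 ≤ P, so revenue covers variable cost.
Profit = P·q − TC = 85·11 − 633 = $302.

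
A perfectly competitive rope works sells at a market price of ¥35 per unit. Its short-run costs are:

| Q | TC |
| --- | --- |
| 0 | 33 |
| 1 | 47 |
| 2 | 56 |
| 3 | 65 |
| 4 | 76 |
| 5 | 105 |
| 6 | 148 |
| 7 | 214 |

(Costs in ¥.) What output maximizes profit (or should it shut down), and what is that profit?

Compute π = P·Q − TC at each output: Q=0: -33; Q=1: -12; Q=2: 14; Q=3: 40; Q=4: 64; Q=5: 70; Q=6: 62; Q=7: 31.
Profit is maximized at Q = 5. AVC there is 72/5 = ¥14.40 ≤ P, so producing beats shutting down (which would give -¥33).

Q = 5; profit = ¥70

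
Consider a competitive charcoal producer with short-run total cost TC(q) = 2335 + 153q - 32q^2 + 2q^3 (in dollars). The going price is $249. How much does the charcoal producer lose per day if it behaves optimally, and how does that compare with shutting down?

Profit = -$31 at q = 12

AVC = 153 - 32q + 2q^2; min AVC = $25 at q = 8. Since P = $249 ≥ min AVC, the firm produces.
MC = 153 - 64q + 6q^2. Setting P = MC and taking the root on the rising branch gives q* = 12.
TR = 249·12 = 2988. TC = 2335 + 684 = 3019. Profit = 2988 − 3019 = -$31.
By producing, the firm covers all variable cost plus $2304 of fixed cost; shutting down would lose the full $2335.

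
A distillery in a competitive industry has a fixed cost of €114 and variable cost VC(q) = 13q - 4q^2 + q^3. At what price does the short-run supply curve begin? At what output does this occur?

The shutdown price is the minimum of AVC. VC = 13q - 4q^2 + q^3, so AVC = 13 - 4q + q^2.
At the minimum of AVC, MC = AVC. MC = 13 - 8q + 3q^2; setting MC = AVC gives 2q^2 - 4q = 0, so q = 2. min AVC = 9.
So the shutdown price is €9.

€9 per unit, at q = 2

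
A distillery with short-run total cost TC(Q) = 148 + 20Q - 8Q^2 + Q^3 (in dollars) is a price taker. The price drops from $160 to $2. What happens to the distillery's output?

Output falls from 10 to 0 (the firm shuts down)

MC = 20 - 16Q + 3Q^2; the shutdown threshold is min AVC = $4 (at Q = 4).
With P = $160 above the shutdown price, P = MC gives Q = 10.
At P = $2 < min AVC = $4, price no longer covers variable cost at any output, so the firm shuts down: Q = 0.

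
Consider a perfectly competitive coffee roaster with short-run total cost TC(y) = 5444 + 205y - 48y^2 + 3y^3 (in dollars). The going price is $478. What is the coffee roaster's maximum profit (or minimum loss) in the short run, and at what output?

Profit = -$374 at y = 13

AVC = 205 - 48y + 3y^2; min AVC = $13 at y = 8. Since P = $478 ≥ min AVC, the firm produces.
MC = 205 - 96y + 9y^2. Setting P = MC and taking the root on the rising branch gives y* = 13.
TR = 478·13 = 6214. TC = 5444 + 1144 = 6588. Profit = 6214 − 6588 = -$374.
That loss of $374 beats the $5444 the firm would lose by shutting down; producing recovers $5070 of fixed cost.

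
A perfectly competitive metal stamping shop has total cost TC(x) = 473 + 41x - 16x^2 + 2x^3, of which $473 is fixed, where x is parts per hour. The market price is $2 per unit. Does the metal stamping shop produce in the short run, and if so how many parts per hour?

Shut down

Variable cost is VC = 41x - 16x^2 + 2x^3, so AVC = VC/x = 41 - 16x + 2x^2 and MC = dTC/dx = 41 - 32x + 6x^2.
AVC is minimized where dAVC/dx = -16 + 4x = 0, at x = 4; min AVC = 41 - 16·4 + 2·4^2 = $9.
Since P = $2 < min AVC = $9, price fails to cover variable cost at any output.
Shutting down limits the loss to fixed cost, $473.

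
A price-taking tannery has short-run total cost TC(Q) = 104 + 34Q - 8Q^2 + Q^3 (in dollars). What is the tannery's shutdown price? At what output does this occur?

Short-run supply begins at min AVC. From VC = 34Q - 8Q^2 + Q^3, AVC = 34 - 8Q + Q^2.
At the minimum of AVC, MC = AVC. MC = 34 - 16Q + 3Q^2; setting MC = AVC gives 2Q^2 - 8Q = 0, so Q = 4. min AVC = 18.
So the shutdown price is $18.

$18 per unit, at Q = 4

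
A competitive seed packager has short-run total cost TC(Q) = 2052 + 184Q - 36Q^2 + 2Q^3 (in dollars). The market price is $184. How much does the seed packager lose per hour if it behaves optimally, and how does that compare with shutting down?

Profit = -$324 at Q = 12

AVC = 184 - 36Q + 2Q^2 has its minimum $22 at Q = 9; price $184 clears that bar, so the firm operates.
With MC = 184 - 72Q + 6Q^2, P = MC on the upward-sloping part at Q* = 12.
TR = 184·12 = 2208. TC = 2052 + 480 = 2532. Profit = 2208 − 2532 = -$324.
That loss of $324 beats the $2052 the firm would lose by shutting down; producing recovers $1728 of fixed cost.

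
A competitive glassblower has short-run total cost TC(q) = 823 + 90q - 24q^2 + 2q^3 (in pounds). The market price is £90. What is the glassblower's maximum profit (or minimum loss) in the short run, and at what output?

Profit = -£311 at q = 8

AVC = 90 - 24q + 2q^2; min AVC = £18 at q = 6. Since P = £90 ≥ min AVC, the firm produces.
MC = 90 - 48q + 6q^2. Setting P = MC and taking the root on the rising branch gives q* = 8.
TR = 90·8 = 720. TC = 823 + 208 = 1031. Profit = 720 − 1031 = -£311.
Shutting down would mean losing the fixed cost of £823, so operating at a loss of £311 is better by £512.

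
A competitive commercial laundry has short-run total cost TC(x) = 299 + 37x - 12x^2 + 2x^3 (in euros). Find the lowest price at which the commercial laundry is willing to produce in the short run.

€19 per unit

The shutdown price is the minimum of AVC. VC = 37x - 12x^2 + 2x^3, so AVC = 37 - 12x + 2x^2.
dAVC/dx = -12 + 4x = 0 gives x = 3. min AVC = 37 - 12·3 + 2·3^2 = 19.
So the shutdown price is €19.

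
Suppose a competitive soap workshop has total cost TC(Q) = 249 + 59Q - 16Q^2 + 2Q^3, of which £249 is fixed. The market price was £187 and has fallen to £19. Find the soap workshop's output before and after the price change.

Output falls from 8 to 0 (the firm shuts down)

MC = 59 - 32Q + 6Q^2; the shutdown threshold is min AVC = £27 (at Q = 4).
At P = £187 ≥ min AVC, set P = MC on the rising branch: Q = 8.
At P = £19 < min AVC = £27, price no longer covers variable cost at any output, so the firm shuts down: Q = 0.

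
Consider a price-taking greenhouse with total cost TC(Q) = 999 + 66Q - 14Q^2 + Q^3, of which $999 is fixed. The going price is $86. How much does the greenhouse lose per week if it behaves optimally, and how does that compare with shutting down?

AVC = 66 - 14Q + Q^2 has its minimum $17 at Q = 7; price $86 clears that bar, so the firm operates.
With MC = 66 - 28Q + 3Q^2, P = MC on the upward-sloping part at Q* = 10.
TR = 86·10 = 860. TC = 999 + 260 = 1259. Profit = 860 − 1259 = -$399.
By producing, the firm covers all variable cost plus $600 of fixed cost; shutting down would lose the full $999.

Profit = -$399 at Q = 10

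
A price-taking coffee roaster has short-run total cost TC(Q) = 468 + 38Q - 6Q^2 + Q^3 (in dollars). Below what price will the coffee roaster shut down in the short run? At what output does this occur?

$29 per unit, at Q = 3

The firm shuts down when price falls below the minimum of average variable cost. AVC = VC/Q = 38 - 6Q + Q^2.
At the minimum of AVC, MC = AVC. MC = 38 - 12Q + 3Q^2; setting MC = AVC gives 2Q^2 - 6Q = 0, so Q = 3. min AVC = 29.
The firm shuts down for any P below $29.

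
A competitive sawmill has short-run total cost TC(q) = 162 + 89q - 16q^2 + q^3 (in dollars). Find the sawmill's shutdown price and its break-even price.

Shutdown price = $25; break-even price = $44

AVC = 89 - 16q + q^2; minimized at q = 8, giving min AVC = $25. That is the shutdown price.
ATC = 162/q + 89 - 16q + q^2. Setting dATC/dq = −162/q^2 − 16 + 2q = 0 gives q = 9 (since 2·9^3 − 16·9^2 = 162).
min ATC = 162/9 + 89 − 16·9 + 9^2 = $44. That is the break-even price.
Between these two prices the firm operates at a loss; above $44 it earns a profit.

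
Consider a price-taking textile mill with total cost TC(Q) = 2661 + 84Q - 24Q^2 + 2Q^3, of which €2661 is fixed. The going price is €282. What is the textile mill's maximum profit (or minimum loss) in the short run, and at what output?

Profit = -€241 at Q = 11

AVC = 84 - 24Q + 2Q^2 has its minimum €12 at Q = 6; price €282 clears that bar, so the firm operates.
MC = 84 - 48Q + 6Q^2. Setting P = MC and taking the root on the rising branch gives Q* = 11.
TR = 282·11 = 3102. TC = 2661 + 682 = 3343. Profit = 3102 − 3343 = -€241.
By producing, the firm covers all variable cost plus €2420 of fixed cost; shutting down would lose the full €2661.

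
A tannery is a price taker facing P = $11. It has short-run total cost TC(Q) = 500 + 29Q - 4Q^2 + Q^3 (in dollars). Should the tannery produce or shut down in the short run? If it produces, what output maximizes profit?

Strip out fixed cost: VC = 29Q - 4Q^2 + Q^3. Then AVC = 29 - 4Q + Q^2 and MC = 29 - 8Q + 3Q^2.
The AVC parabola has its vertex at Q = 4/2 = 2, where AVC = 29 - 4·2 + 2^2 = $25.
Since P = $11 < min AVC = $25, price fails to cover variable cost at any output.
Best response: produce nothing and absorb the $500 fixed cost.

Shut down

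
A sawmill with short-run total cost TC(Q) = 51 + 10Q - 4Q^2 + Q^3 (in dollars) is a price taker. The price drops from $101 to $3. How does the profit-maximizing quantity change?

Output falls from 7 to 0 (the firm shuts down)

AVC = 10 - 4Q + Q^2, minimized at Q = 2 where min AVC = $6. MC = 10 - 8Q + 3Q^2.
At P = $101 ≥ min AVC, set P = MC on the rising branch: Q = 7.
At P = $3 < min AVC = $6, price no longer covers variable cost at any output, so the firm shuts down: Q = 0.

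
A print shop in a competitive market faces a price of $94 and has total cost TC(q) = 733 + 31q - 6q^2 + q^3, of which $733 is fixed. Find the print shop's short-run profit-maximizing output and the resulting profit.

Profit = -$341 at q = 7

AVC = 31 - 6q + q^2 has its minimum $22 at q = 3; price $94 clears that bar, so the firm operates.
With MC = 31 - 12q + 3q^2, P = MC on the upward-sloping part at q* = 7.
TR = 94·7 = 658. TC = 733 + 266 = 999. Profit = 658 − 999 = -$341.
That loss of $341 beats the $733 the firm would lose by shutting down; producing recovers $392 of fixed cost.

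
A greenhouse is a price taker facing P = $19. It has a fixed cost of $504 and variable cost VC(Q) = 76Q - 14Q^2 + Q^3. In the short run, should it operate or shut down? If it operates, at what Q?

Shut down

From TC, MC = TC'(Q) = 76 - 28Q + 3Q^2 and AVC = VC/Q = 76 - 14Q + Q^2.
AVC is minimized where dAVC/dQ = -14 + 2Q = 0, at Q = 7; min AVC = 76 - 14·7 + 7^2 = $27.
Since P = $19 < min AVC = $27, price fails to cover variable cost at any output.
Best response: produce nothing and absorb the $504 fixed cost.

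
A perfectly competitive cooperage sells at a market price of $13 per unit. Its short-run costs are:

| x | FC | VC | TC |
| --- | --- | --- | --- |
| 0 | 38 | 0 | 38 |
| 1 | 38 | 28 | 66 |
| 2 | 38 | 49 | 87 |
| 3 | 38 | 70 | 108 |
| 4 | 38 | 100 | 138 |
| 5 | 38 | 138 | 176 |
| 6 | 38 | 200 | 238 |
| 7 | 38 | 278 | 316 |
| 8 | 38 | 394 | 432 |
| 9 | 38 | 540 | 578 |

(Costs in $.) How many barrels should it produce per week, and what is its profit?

x = 0 (shut down); profit = -$38

Profit at each row (π = 13x − TC): x=0: -38; x=1: -53; x=2: -61; x=3: -69; x=4: -86; x=5: -111; x=6: -160; x=7: -225; x=8: -328; x=9: -461.
Profit is highest at x = 0. Equivalently, the lowest AVC in the table is 70/3 ≈ $23.33 at x = 3, and P = $13 falls below it — price never covers variable cost, so the firm shuts down and loses only its fixed cost.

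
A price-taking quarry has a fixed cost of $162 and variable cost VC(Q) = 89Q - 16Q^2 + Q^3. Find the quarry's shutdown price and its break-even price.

Shutdown price = $25; break-even price = $44

AVC = 89 - 16Q + Q^2; minimized at Q = 8, giving min AVC = $25. That is the shutdown price.
ATC = 162/Q + 89 - 16Q + Q^2. Setting dATC/dQ = −162/Q^2 − 16 + 2Q = 0 gives Q = 9 (since 2·9^3 − 16·9^2 = 162).
min ATC = 162/9 + 89 − 16·9 + 9^2 = $44. That is the break-even price.
For $25 ≤ P < $44 the firm produces at a loss; below $25 it shuts down.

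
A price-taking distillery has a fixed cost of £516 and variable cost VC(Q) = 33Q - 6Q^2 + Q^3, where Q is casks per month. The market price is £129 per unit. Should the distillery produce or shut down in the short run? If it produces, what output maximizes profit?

Produce at Q = 8

Variable cost is VC = 33Q - 6Q^2 + Q^3, so AVC = VC/Q = 33 - 6Q + Q^2 and MC = dTC/dQ = 33 - 12Q + 3Q^2.
The AVC parabola has its vertex at Q = 6/2 = 3, where AVC = 33 - 6·3 + 3^2 = £24.
P = £129 exceeds min AVC = £24, so the firm stays open.
P = MC gives -96 - 12Q + 3Q^2 = 0, with roots -4 and 8. Take the larger (rising MC): Q* = 8.
Check: AVC at Q = 8 is £49 ≤ P, so revenue covers variable cost.
Profit = P·Q − TC = 129·8 − 908 = £124.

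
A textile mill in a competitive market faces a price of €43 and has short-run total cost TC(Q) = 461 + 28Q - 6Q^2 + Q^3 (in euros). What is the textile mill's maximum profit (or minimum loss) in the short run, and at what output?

AVC = 28 - 6Q + Q^2 has its minimum €19 at Q = 3; price €43 clears that bar, so the firm operates.
MC = 28 - 12Q + 3Q^2. Setting P = MC and taking the root on the rising branch gives Q* = 5.
TR = 43·5 = 215. TC = 461 + 115 = 576. Profit = 215 − 576 = -€361.
That loss of €361 beats the €461 the firm would lose by shutting down; producing recovers €100 of fixed cost.

Profit = -€361 at Q = 5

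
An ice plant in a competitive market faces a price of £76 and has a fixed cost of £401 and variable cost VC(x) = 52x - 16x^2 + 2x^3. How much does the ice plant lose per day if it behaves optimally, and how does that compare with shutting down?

Profit = -£113 at x = 6

AVC = 52 - 16x + 2x^2; min AVC = £20 at x = 4. Since P = £76 ≥ min AVC, the firm produces.
With MC = 52 - 32x + 6x^2, P = MC on the upward-sloping part at x* = 6.
TR = 76·6 = 456. TC = 401 + 168 = 569. Profit = 456 − 569 = -£113.
Shutting down would mean losing the fixed cost of £401, so operating at a loss of £113 is better by £288.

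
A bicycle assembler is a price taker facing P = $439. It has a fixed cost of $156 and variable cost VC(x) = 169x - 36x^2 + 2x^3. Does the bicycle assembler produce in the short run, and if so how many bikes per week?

Strip out fixed cost: VC = 169x - 36x^2 + 2x^3. Then AVC = 169 - 36x + 2x^2 and MC = 169 - 72x + 6x^2.
The AVC parabola has its vertex at x = 36/4 = 9, where AVC = 169 - 36·9 + 2·9^2 = $7.
Since P = $439 ≥ min AVC = $7, price covers variable cost and the firm should produce.
Solving P = MC: -270 - 72x + 6x^2 = 0 ⇒ x = -3 or 15. On the upward-sloping branch, x* = 15.
Check: AVC at x = 15 is $79 ≤ P, so revenue covers variable cost.
Profit = P·x − TC = 439·15 − 1341 = $5244.

Produce at x = 15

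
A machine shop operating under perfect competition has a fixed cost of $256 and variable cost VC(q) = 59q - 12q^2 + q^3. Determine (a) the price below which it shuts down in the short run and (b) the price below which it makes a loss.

Shutdown price = $23; break-even price = $59

Shutdown price = min AVC. AVC = 59 - 12q + q^2, with vertex at q = 6 and minimum $23.
ATC = 256/q + 59 - 12q + q^2. Setting dATC/dq = −256/q^2 − 12 + 2q = 0 gives q = 8 (since 2·8^3 − 12·8^2 = 256).
min ATC = 256/8 + 59 − 12·8 + 8^2 = $59. That is the break-even price.
Between these two prices the firm operates at a loss; above $59 it earns a profit.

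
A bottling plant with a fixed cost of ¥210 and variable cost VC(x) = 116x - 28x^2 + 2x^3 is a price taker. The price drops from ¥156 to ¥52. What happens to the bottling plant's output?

MC = 116 - 56x + 6x^2; the shutdown threshold is min AVC = ¥18 (at x = 7).
With P = ¥156 above the shutdown price, P = MC gives x = 10.
At P = ¥52 ≥ min AVC, set P = MC: x = 8. The firm stays open but cuts output.

Output falls from 10 to 8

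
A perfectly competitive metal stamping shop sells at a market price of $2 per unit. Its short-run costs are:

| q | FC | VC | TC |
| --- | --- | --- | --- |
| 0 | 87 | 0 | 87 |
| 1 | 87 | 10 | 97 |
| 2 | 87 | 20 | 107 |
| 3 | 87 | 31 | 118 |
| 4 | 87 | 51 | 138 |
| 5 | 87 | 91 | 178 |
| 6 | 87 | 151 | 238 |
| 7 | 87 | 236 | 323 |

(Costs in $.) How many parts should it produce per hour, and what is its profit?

q = 0 (shut down); profit = -$87

Tabulate TR − TC: q=0: -87; q=1: -95; q=2: -103; q=3: -112; q=4: -130; q=5: -168; q=6: -226; q=7: -309.
Profit is highest at q = 0. Equivalently, the lowest AVC in the table is 10/1 ≈ $10 at q = 1, and P = $2 falls below it — price never covers variable cost, so the firm shuts down and loses only its fixed cost.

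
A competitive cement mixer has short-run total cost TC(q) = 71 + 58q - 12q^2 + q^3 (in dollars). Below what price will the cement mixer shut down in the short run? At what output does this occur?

Short-run supply begins at min AVC. From VC = 58q - 12q^2 + q^3, AVC = 58 - 12q + q^2.
At the minimum of AVC, MC = AVC. MC = 58 - 24q + 3q^2; setting MC = AVC gives 2q^2 - 12q = 0, so q = 6. min AVC = 22.
For P < $22 the firm produces nothing.

$22 per unit, at q = 6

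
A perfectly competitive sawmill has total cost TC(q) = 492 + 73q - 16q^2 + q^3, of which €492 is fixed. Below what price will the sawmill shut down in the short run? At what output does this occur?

€9 per unit, at q = 8

The firm shuts down when price falls below the minimum of average variable cost. AVC = VC/q = 73 - 16q + q^2.
dAVC/dq = -16 + 2q = 0 gives q = 8. min AVC = 73 - 16·8 + 8^2 = 9.
So the shutdown price is €9.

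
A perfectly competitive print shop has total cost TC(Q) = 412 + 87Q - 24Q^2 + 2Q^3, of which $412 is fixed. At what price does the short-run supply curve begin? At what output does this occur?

The shutdown price is the minimum of AVC. VC = 87Q - 24Q^2 + 2Q^3, so AVC = 87 - 24Q + 2Q^2.
At the minimum of AVC, MC = AVC. MC = 87 - 48Q + 6Q^2; setting MC = AVC gives 4Q^2 - 24Q = 0, so Q = 6. min AVC = 15.
For P < $15 the firm produces nothing.

$15 per unit, at Q = 6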